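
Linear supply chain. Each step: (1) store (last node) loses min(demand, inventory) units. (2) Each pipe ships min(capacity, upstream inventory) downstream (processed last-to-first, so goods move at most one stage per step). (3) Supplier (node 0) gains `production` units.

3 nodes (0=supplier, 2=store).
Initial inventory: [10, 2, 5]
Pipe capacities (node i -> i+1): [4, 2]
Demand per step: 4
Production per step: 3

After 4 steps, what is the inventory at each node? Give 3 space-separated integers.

Step 1: demand=4,sold=4 ship[1->2]=2 ship[0->1]=4 prod=3 -> inv=[9 4 3]
Step 2: demand=4,sold=3 ship[1->2]=2 ship[0->1]=4 prod=3 -> inv=[8 6 2]
Step 3: demand=4,sold=2 ship[1->2]=2 ship[0->1]=4 prod=3 -> inv=[7 8 2]
Step 4: demand=4,sold=2 ship[1->2]=2 ship[0->1]=4 prod=3 -> inv=[6 10 2]

6 10 2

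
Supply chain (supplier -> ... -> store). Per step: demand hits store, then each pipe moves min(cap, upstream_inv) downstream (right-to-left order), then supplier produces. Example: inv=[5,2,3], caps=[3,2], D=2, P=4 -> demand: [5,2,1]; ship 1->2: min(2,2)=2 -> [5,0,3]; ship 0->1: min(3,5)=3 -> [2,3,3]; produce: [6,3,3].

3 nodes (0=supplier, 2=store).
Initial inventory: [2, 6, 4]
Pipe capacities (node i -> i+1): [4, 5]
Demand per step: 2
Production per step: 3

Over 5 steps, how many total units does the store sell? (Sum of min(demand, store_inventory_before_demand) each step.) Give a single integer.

Answer: 10

Derivation:
Step 1: sold=2 (running total=2) -> [3 3 7]
Step 2: sold=2 (running total=4) -> [3 3 8]
Step 3: sold=2 (running total=6) -> [3 3 9]
Step 4: sold=2 (running total=8) -> [3 3 10]
Step 5: sold=2 (running total=10) -> [3 3 11]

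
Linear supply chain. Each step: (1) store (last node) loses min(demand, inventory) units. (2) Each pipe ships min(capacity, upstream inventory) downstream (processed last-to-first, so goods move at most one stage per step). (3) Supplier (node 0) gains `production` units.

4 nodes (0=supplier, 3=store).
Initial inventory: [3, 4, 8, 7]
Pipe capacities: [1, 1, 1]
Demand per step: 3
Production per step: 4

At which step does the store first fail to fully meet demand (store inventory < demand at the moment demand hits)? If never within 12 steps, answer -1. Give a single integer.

Step 1: demand=3,sold=3 ship[2->3]=1 ship[1->2]=1 ship[0->1]=1 prod=4 -> [6 4 8 5]
Step 2: demand=3,sold=3 ship[2->3]=1 ship[1->2]=1 ship[0->1]=1 prod=4 -> [9 4 8 3]
Step 3: demand=3,sold=3 ship[2->3]=1 ship[1->2]=1 ship[0->1]=1 prod=4 -> [12 4 8 1]
Step 4: demand=3,sold=1 ship[2->3]=1 ship[1->2]=1 ship[0->1]=1 prod=4 -> [15 4 8 1]
Step 5: demand=3,sold=1 ship[2->3]=1 ship[1->2]=1 ship[0->1]=1 prod=4 -> [18 4 8 1]
Step 6: demand=3,sold=1 ship[2->3]=1 ship[1->2]=1 ship[0->1]=1 prod=4 -> [21 4 8 1]
Step 7: demand=3,sold=1 ship[2->3]=1 ship[1->2]=1 ship[0->1]=1 prod=4 -> [24 4 8 1]
Step 8: demand=3,sold=1 ship[2->3]=1 ship[1->2]=1 ship[0->1]=1 prod=4 -> [27 4 8 1]
Step 9: demand=3,sold=1 ship[2->3]=1 ship[1->2]=1 ship[0->1]=1 prod=4 -> [30 4 8 1]
Step 10: demand=3,sold=1 ship[2->3]=1 ship[1->2]=1 ship[0->1]=1 prod=4 -> [33 4 8 1]
Step 11: demand=3,sold=1 ship[2->3]=1 ship[1->2]=1 ship[0->1]=1 prod=4 -> [36 4 8 1]
Step 12: demand=3,sold=1 ship[2->3]=1 ship[1->2]=1 ship[0->1]=1 prod=4 -> [39 4 8 1]
First stockout at step 4

4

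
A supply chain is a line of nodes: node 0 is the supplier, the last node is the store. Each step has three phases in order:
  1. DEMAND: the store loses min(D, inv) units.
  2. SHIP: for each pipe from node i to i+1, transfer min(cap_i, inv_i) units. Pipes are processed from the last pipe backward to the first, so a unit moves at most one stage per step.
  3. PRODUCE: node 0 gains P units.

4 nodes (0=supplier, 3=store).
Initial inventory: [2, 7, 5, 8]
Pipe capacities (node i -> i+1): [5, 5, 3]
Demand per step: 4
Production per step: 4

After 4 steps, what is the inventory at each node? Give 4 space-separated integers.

Step 1: demand=4,sold=4 ship[2->3]=3 ship[1->2]=5 ship[0->1]=2 prod=4 -> inv=[4 4 7 7]
Step 2: demand=4,sold=4 ship[2->3]=3 ship[1->2]=4 ship[0->1]=4 prod=4 -> inv=[4 4 8 6]
Step 3: demand=4,sold=4 ship[2->3]=3 ship[1->2]=4 ship[0->1]=4 prod=4 -> inv=[4 4 9 5]
Step 4: demand=4,sold=4 ship[2->3]=3 ship[1->2]=4 ship[0->1]=4 prod=4 -> inv=[4 4 10 4]

4 4 10 4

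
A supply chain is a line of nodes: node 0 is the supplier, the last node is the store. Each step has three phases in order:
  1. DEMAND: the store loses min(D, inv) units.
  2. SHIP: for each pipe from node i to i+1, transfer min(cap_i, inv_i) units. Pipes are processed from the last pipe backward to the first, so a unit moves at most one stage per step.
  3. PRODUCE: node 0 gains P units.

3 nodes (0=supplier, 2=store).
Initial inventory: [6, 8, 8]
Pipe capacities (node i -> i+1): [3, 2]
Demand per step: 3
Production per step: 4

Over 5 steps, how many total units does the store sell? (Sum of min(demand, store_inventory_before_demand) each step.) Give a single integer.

Answer: 15

Derivation:
Step 1: sold=3 (running total=3) -> [7 9 7]
Step 2: sold=3 (running total=6) -> [8 10 6]
Step 3: sold=3 (running total=9) -> [9 11 5]
Step 4: sold=3 (running total=12) -> [10 12 4]
Step 5: sold=3 (running total=15) -> [11 13 3]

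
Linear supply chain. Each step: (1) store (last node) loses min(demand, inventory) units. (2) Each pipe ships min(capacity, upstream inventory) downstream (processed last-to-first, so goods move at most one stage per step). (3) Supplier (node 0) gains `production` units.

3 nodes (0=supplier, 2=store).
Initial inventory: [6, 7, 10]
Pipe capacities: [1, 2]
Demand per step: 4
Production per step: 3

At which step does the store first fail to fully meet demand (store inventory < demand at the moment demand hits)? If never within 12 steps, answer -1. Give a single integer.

Step 1: demand=4,sold=4 ship[1->2]=2 ship[0->1]=1 prod=3 -> [8 6 8]
Step 2: demand=4,sold=4 ship[1->2]=2 ship[0->1]=1 prod=3 -> [10 5 6]
Step 3: demand=4,sold=4 ship[1->2]=2 ship[0->1]=1 prod=3 -> [12 4 4]
Step 4: demand=4,sold=4 ship[1->2]=2 ship[0->1]=1 prod=3 -> [14 3 2]
Step 5: demand=4,sold=2 ship[1->2]=2 ship[0->1]=1 prod=3 -> [16 2 2]
Step 6: demand=4,sold=2 ship[1->2]=2 ship[0->1]=1 prod=3 -> [18 1 2]
Step 7: demand=4,sold=2 ship[1->2]=1 ship[0->1]=1 prod=3 -> [20 1 1]
Step 8: demand=4,sold=1 ship[1->2]=1 ship[0->1]=1 prod=3 -> [22 1 1]
Step 9: demand=4,sold=1 ship[1->2]=1 ship[0->1]=1 prod=3 -> [24 1 1]
Step 10: demand=4,sold=1 ship[1->2]=1 ship[0->1]=1 prod=3 -> [26 1 1]
Step 11: demand=4,sold=1 ship[1->2]=1 ship[0->1]=1 prod=3 -> [28 1 1]
Step 12: demand=4,sold=1 ship[1->2]=1 ship[0->1]=1 prod=3 -> [30 1 1]
First stockout at step 5

5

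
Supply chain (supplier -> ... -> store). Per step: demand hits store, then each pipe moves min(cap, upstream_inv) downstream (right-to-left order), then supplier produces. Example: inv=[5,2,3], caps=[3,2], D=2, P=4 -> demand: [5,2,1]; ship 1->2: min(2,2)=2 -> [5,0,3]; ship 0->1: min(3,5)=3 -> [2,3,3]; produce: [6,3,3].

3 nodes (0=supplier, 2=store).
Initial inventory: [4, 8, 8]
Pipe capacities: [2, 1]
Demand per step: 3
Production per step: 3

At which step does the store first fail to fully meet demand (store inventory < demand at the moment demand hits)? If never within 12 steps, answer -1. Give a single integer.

Step 1: demand=3,sold=3 ship[1->2]=1 ship[0->1]=2 prod=3 -> [5 9 6]
Step 2: demand=3,sold=3 ship[1->2]=1 ship[0->1]=2 prod=3 -> [6 10 4]
Step 3: demand=3,sold=3 ship[1->2]=1 ship[0->1]=2 prod=3 -> [7 11 2]
Step 4: demand=3,sold=2 ship[1->2]=1 ship[0->1]=2 prod=3 -> [8 12 1]
Step 5: demand=3,sold=1 ship[1->2]=1 ship[0->1]=2 prod=3 -> [9 13 1]
Step 6: demand=3,sold=1 ship[1->2]=1 ship[0->1]=2 prod=3 -> [10 14 1]
Step 7: demand=3,sold=1 ship[1->2]=1 ship[0->1]=2 prod=3 -> [11 15 1]
Step 8: demand=3,sold=1 ship[1->2]=1 ship[0->1]=2 prod=3 -> [12 16 1]
Step 9: demand=3,sold=1 ship[1->2]=1 ship[0->1]=2 prod=3 -> [13 17 1]
Step 10: demand=3,sold=1 ship[1->2]=1 ship[0->1]=2 prod=3 -> [14 18 1]
Step 11: demand=3,sold=1 ship[1->2]=1 ship[0->1]=2 prod=3 -> [15 19 1]
Step 12: demand=3,sold=1 ship[1->2]=1 ship[0->1]=2 prod=3 -> [16 20 1]
First stockout at step 4

4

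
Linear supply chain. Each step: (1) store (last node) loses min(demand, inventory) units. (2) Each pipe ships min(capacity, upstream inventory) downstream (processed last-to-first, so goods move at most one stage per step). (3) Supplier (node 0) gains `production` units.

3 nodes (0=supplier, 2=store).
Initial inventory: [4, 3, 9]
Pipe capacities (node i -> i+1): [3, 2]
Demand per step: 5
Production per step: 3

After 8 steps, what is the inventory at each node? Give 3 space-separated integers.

Step 1: demand=5,sold=5 ship[1->2]=2 ship[0->1]=3 prod=3 -> inv=[4 4 6]
Step 2: demand=5,sold=5 ship[1->2]=2 ship[0->1]=3 prod=3 -> inv=[4 5 3]
Step 3: demand=5,sold=3 ship[1->2]=2 ship[0->1]=3 prod=3 -> inv=[4 6 2]
Step 4: demand=5,sold=2 ship[1->2]=2 ship[0->1]=3 prod=3 -> inv=[4 7 2]
Step 5: demand=5,sold=2 ship[1->2]=2 ship[0->1]=3 prod=3 -> inv=[4 8 2]
Step 6: demand=5,sold=2 ship[1->2]=2 ship[0->1]=3 prod=3 -> inv=[4 9 2]
Step 7: demand=5,sold=2 ship[1->2]=2 ship[0->1]=3 prod=3 -> inv=[4 10 2]
Step 8: demand=5,sold=2 ship[1->2]=2 ship[0->1]=3 prod=3 -> inv=[4 11 2]

4 11 2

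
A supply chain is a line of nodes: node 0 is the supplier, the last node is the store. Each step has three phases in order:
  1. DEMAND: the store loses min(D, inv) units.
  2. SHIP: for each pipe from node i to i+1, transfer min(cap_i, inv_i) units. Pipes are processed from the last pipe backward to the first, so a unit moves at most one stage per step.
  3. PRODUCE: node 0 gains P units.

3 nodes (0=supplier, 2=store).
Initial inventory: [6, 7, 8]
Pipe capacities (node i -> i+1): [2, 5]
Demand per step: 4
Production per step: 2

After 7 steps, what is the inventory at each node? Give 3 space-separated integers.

Step 1: demand=4,sold=4 ship[1->2]=5 ship[0->1]=2 prod=2 -> inv=[6 4 9]
Step 2: demand=4,sold=4 ship[1->2]=4 ship[0->1]=2 prod=2 -> inv=[6 2 9]
Step 3: demand=4,sold=4 ship[1->2]=2 ship[0->1]=2 prod=2 -> inv=[6 2 7]
Step 4: demand=4,sold=4 ship[1->2]=2 ship[0->1]=2 prod=2 -> inv=[6 2 5]
Step 5: demand=4,sold=4 ship[1->2]=2 ship[0->1]=2 prod=2 -> inv=[6 2 3]
Step 6: demand=4,sold=3 ship[1->2]=2 ship[0->1]=2 prod=2 -> inv=[6 2 2]
Step 7: demand=4,sold=2 ship[1->2]=2 ship[0->1]=2 prod=2 -> inv=[6 2 2]

6 2 2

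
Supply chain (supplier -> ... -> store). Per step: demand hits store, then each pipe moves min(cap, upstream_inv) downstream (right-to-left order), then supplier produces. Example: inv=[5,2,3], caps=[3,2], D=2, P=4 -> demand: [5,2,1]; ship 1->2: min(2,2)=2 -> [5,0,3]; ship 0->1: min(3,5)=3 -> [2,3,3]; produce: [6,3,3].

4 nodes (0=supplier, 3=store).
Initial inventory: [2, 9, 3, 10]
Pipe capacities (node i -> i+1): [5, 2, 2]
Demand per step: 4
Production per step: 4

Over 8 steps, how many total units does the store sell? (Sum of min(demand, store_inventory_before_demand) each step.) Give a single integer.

Answer: 24

Derivation:
Step 1: sold=4 (running total=4) -> [4 9 3 8]
Step 2: sold=4 (running total=8) -> [4 11 3 6]
Step 3: sold=4 (running total=12) -> [4 13 3 4]
Step 4: sold=4 (running total=16) -> [4 15 3 2]
Step 5: sold=2 (running total=18) -> [4 17 3 2]
Step 6: sold=2 (running total=20) -> [4 19 3 2]
Step 7: sold=2 (running total=22) -> [4 21 3 2]
Step 8: sold=2 (running total=24) -> [4 23 3 2]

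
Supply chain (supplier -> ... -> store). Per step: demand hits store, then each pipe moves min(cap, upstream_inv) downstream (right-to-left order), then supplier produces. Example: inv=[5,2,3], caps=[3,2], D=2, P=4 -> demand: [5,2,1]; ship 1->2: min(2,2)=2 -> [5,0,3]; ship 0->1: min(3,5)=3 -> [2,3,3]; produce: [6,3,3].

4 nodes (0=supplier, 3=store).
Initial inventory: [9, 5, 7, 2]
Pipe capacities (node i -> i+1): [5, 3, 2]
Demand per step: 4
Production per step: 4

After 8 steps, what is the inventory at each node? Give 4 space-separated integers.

Step 1: demand=4,sold=2 ship[2->3]=2 ship[1->2]=3 ship[0->1]=5 prod=4 -> inv=[8 7 8 2]
Step 2: demand=4,sold=2 ship[2->3]=2 ship[1->2]=3 ship[0->1]=5 prod=4 -> inv=[7 9 9 2]
Step 3: demand=4,sold=2 ship[2->3]=2 ship[1->2]=3 ship[0->1]=5 prod=4 -> inv=[6 11 10 2]
Step 4: demand=4,sold=2 ship[2->3]=2 ship[1->2]=3 ship[0->1]=5 prod=4 -> inv=[5 13 11 2]
Step 5: demand=4,sold=2 ship[2->3]=2 ship[1->2]=3 ship[0->1]=5 prod=4 -> inv=[4 15 12 2]
Step 6: demand=4,sold=2 ship[2->3]=2 ship[1->2]=3 ship[0->1]=4 prod=4 -> inv=[4 16 13 2]
Step 7: demand=4,sold=2 ship[2->3]=2 ship[1->2]=3 ship[0->1]=4 prod=4 -> inv=[4 17 14 2]
Step 8: demand=4,sold=2 ship[2->3]=2 ship[1->2]=3 ship[0->1]=4 prod=4 -> inv=[4 18 15 2]

4 18 15 2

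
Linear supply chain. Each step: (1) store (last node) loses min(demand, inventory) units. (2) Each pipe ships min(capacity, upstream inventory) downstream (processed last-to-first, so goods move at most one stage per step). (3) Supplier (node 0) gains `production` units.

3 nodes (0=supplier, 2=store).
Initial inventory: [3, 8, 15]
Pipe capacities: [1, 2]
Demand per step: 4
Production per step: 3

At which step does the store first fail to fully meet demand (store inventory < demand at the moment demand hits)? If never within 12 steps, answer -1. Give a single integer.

Step 1: demand=4,sold=4 ship[1->2]=2 ship[0->1]=1 prod=3 -> [5 7 13]
Step 2: demand=4,sold=4 ship[1->2]=2 ship[0->1]=1 prod=3 -> [7 6 11]
Step 3: demand=4,sold=4 ship[1->2]=2 ship[0->1]=1 prod=3 -> [9 5 9]
Step 4: demand=4,sold=4 ship[1->2]=2 ship[0->1]=1 prod=3 -> [11 4 7]
Step 5: demand=4,sold=4 ship[1->2]=2 ship[0->1]=1 prod=3 -> [13 3 5]
Step 6: demand=4,sold=4 ship[1->2]=2 ship[0->1]=1 prod=3 -> [15 2 3]
Step 7: demand=4,sold=3 ship[1->2]=2 ship[0->1]=1 prod=3 -> [17 1 2]
Step 8: demand=4,sold=2 ship[1->2]=1 ship[0->1]=1 prod=3 -> [19 1 1]
Step 9: demand=4,sold=1 ship[1->2]=1 ship[0->1]=1 prod=3 -> [21 1 1]
Step 10: demand=4,sold=1 ship[1->2]=1 ship[0->1]=1 prod=3 -> [23 1 1]
Step 11: demand=4,sold=1 ship[1->2]=1 ship[0->1]=1 prod=3 -> [25 1 1]
Step 12: demand=4,sold=1 ship[1->2]=1 ship[0->1]=1 prod=3 -> [27 1 1]
First stockout at step 7

7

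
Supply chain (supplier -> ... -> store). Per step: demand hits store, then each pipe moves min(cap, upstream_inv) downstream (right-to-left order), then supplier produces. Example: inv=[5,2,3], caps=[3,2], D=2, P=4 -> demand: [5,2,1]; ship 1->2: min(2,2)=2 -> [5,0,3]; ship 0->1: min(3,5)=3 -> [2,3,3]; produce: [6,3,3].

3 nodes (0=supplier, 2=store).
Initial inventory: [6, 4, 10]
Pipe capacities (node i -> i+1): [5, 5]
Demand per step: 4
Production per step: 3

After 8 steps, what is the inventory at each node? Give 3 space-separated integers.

Step 1: demand=4,sold=4 ship[1->2]=4 ship[0->1]=5 prod=3 -> inv=[4 5 10]
Step 2: demand=4,sold=4 ship[1->2]=5 ship[0->1]=4 prod=3 -> inv=[3 4 11]
Step 3: demand=4,sold=4 ship[1->2]=4 ship[0->1]=3 prod=3 -> inv=[3 3 11]
Step 4: demand=4,sold=4 ship[1->2]=3 ship[0->1]=3 prod=3 -> inv=[3 3 10]
Step 5: demand=4,sold=4 ship[1->2]=3 ship[0->1]=3 prod=3 -> inv=[3 3 9]
Step 6: demand=4,sold=4 ship[1->2]=3 ship[0->1]=3 prod=3 -> inv=[3 3 8]
Step 7: demand=4,sold=4 ship[1->2]=3 ship[0->1]=3 prod=3 -> inv=[3 3 7]
Step 8: demand=4,sold=4 ship[1->2]=3 ship[0->1]=3 prod=3 -> inv=[3 3 6]

3 3 6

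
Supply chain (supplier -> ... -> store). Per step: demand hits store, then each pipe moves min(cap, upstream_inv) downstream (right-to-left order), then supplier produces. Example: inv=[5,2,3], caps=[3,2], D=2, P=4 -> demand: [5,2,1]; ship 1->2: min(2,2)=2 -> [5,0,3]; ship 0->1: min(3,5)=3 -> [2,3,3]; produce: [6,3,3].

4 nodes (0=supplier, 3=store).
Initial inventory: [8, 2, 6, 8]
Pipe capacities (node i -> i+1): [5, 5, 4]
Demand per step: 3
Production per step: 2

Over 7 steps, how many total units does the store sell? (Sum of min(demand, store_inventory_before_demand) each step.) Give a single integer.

Answer: 21

Derivation:
Step 1: sold=3 (running total=3) -> [5 5 4 9]
Step 2: sold=3 (running total=6) -> [2 5 5 10]
Step 3: sold=3 (running total=9) -> [2 2 6 11]
Step 4: sold=3 (running total=12) -> [2 2 4 12]
Step 5: sold=3 (running total=15) -> [2 2 2 13]
Step 6: sold=3 (running total=18) -> [2 2 2 12]
Step 7: sold=3 (running total=21) -> [2 2 2 11]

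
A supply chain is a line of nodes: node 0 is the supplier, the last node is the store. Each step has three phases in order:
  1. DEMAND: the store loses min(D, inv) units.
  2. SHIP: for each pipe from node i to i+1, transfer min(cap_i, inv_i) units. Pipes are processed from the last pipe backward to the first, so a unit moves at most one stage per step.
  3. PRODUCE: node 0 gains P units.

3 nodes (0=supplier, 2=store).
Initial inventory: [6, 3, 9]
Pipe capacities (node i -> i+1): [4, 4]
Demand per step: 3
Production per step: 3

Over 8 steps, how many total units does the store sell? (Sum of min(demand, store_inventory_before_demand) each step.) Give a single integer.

Answer: 24

Derivation:
Step 1: sold=3 (running total=3) -> [5 4 9]
Step 2: sold=3 (running total=6) -> [4 4 10]
Step 3: sold=3 (running total=9) -> [3 4 11]
Step 4: sold=3 (running total=12) -> [3 3 12]
Step 5: sold=3 (running total=15) -> [3 3 12]
Step 6: sold=3 (running total=18) -> [3 3 12]
Step 7: sold=3 (running total=21) -> [3 3 12]
Step 8: sold=3 (running total=24) -> [3 3 12]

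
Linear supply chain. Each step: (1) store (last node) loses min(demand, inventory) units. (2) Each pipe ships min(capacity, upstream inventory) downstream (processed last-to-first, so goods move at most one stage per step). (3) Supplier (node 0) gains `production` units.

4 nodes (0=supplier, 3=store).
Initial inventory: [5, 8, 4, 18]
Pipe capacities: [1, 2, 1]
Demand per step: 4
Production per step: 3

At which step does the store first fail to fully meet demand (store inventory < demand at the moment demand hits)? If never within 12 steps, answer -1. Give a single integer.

Step 1: demand=4,sold=4 ship[2->3]=1 ship[1->2]=2 ship[0->1]=1 prod=3 -> [7 7 5 15]
Step 2: demand=4,sold=4 ship[2->3]=1 ship[1->2]=2 ship[0->1]=1 prod=3 -> [9 6 6 12]
Step 3: demand=4,sold=4 ship[2->3]=1 ship[1->2]=2 ship[0->1]=1 prod=3 -> [11 5 7 9]
Step 4: demand=4,sold=4 ship[2->3]=1 ship[1->2]=2 ship[0->1]=1 prod=3 -> [13 4 8 6]
Step 5: demand=4,sold=4 ship[2->3]=1 ship[1->2]=2 ship[0->1]=1 prod=3 -> [15 3 9 3]
Step 6: demand=4,sold=3 ship[2->3]=1 ship[1->2]=2 ship[0->1]=1 prod=3 -> [17 2 10 1]
Step 7: demand=4,sold=1 ship[2->3]=1 ship[1->2]=2 ship[0->1]=1 prod=3 -> [19 1 11 1]
Step 8: demand=4,sold=1 ship[2->3]=1 ship[1->2]=1 ship[0->1]=1 prod=3 -> [21 1 11 1]
Step 9: demand=4,sold=1 ship[2->3]=1 ship[1->2]=1 ship[0->1]=1 prod=3 -> [23 1 11 1]
Step 10: demand=4,sold=1 ship[2->3]=1 ship[1->2]=1 ship[0->1]=1 prod=3 -> [25 1 11 1]
Step 11: demand=4,sold=1 ship[2->3]=1 ship[1->2]=1 ship[0->1]=1 prod=3 -> [27 1 11 1]
Step 12: demand=4,sold=1 ship[2->3]=1 ship[1->2]=1 ship[0->1]=1 prod=3 -> [29 1 11 1]
First stockout at step 6

6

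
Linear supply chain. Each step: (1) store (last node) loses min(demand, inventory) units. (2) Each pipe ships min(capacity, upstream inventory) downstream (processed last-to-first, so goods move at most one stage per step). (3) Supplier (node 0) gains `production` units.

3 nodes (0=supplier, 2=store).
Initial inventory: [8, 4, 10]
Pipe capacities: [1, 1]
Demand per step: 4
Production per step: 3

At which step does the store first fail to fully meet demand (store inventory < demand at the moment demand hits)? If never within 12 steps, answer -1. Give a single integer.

Step 1: demand=4,sold=4 ship[1->2]=1 ship[0->1]=1 prod=3 -> [10 4 7]
Step 2: demand=4,sold=4 ship[1->2]=1 ship[0->1]=1 prod=3 -> [12 4 4]
Step 3: demand=4,sold=4 ship[1->2]=1 ship[0->1]=1 prod=3 -> [14 4 1]
Step 4: demand=4,sold=1 ship[1->2]=1 ship[0->1]=1 prod=3 -> [16 4 1]
Step 5: demand=4,sold=1 ship[1->2]=1 ship[0->1]=1 prod=3 -> [18 4 1]
Step 6: demand=4,sold=1 ship[1->2]=1 ship[0->1]=1 prod=3 -> [20 4 1]
Step 7: demand=4,sold=1 ship[1->2]=1 ship[0->1]=1 prod=3 -> [22 4 1]
Step 8: demand=4,sold=1 ship[1->2]=1 ship[0->1]=1 prod=3 -> [24 4 1]
Step 9: demand=4,sold=1 ship[1->2]=1 ship[0->1]=1 prod=3 -> [26 4 1]
Step 10: demand=4,sold=1 ship[1->2]=1 ship[0->1]=1 prod=3 -> [28 4 1]
Step 11: demand=4,sold=1 ship[1->2]=1 ship[0->1]=1 prod=3 -> [30 4 1]
Step 12: demand=4,sold=1 ship[1->2]=1 ship[0->1]=1 prod=3 -> [32 4 1]
First stockout at step 4

4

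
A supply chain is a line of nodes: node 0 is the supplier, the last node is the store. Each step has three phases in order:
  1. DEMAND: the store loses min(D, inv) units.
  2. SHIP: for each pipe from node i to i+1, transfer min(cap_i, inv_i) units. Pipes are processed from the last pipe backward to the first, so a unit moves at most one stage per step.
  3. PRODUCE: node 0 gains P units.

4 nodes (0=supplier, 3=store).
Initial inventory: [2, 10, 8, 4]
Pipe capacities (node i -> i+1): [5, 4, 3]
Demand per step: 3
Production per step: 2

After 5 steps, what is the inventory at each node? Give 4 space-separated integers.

Step 1: demand=3,sold=3 ship[2->3]=3 ship[1->2]=4 ship[0->1]=2 prod=2 -> inv=[2 8 9 4]
Step 2: demand=3,sold=3 ship[2->3]=3 ship[1->2]=4 ship[0->1]=2 prod=2 -> inv=[2 6 10 4]
Step 3: demand=3,sold=3 ship[2->3]=3 ship[1->2]=4 ship[0->1]=2 prod=2 -> inv=[2 4 11 4]
Step 4: demand=3,sold=3 ship[2->3]=3 ship[1->2]=4 ship[0->1]=2 prod=2 -> inv=[2 2 12 4]
Step 5: demand=3,sold=3 ship[2->3]=3 ship[1->2]=2 ship[0->1]=2 prod=2 -> inv=[2 2 11 4]

2 2 11 4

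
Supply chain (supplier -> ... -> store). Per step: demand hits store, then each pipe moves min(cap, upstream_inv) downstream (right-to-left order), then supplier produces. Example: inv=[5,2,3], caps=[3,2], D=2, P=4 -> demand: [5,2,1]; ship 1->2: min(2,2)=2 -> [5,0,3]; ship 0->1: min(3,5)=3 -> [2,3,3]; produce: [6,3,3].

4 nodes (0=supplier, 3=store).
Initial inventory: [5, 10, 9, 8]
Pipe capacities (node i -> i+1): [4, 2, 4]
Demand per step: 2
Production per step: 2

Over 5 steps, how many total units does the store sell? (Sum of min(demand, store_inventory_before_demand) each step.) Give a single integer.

Answer: 10

Derivation:
Step 1: sold=2 (running total=2) -> [3 12 7 10]
Step 2: sold=2 (running total=4) -> [2 13 5 12]
Step 3: sold=2 (running total=6) -> [2 13 3 14]
Step 4: sold=2 (running total=8) -> [2 13 2 15]
Step 5: sold=2 (running total=10) -> [2 13 2 15]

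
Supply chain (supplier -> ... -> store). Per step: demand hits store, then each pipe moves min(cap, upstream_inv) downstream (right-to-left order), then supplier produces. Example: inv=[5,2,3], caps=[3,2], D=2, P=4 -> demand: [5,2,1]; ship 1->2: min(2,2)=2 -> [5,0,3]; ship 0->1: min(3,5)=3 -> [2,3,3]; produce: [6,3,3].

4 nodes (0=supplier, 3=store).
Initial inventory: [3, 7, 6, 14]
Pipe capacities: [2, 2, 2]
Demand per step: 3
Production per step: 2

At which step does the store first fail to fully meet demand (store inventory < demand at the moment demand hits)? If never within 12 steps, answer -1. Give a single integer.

Step 1: demand=3,sold=3 ship[2->3]=2 ship[1->2]=2 ship[0->1]=2 prod=2 -> [3 7 6 13]
Step 2: demand=3,sold=3 ship[2->3]=2 ship[1->2]=2 ship[0->1]=2 prod=2 -> [3 7 6 12]
Step 3: demand=3,sold=3 ship[2->3]=2 ship[1->2]=2 ship[0->1]=2 prod=2 -> [3 7 6 11]
Step 4: demand=3,sold=3 ship[2->3]=2 ship[1->2]=2 ship[0->1]=2 prod=2 -> [3 7 6 10]
Step 5: demand=3,sold=3 ship[2->3]=2 ship[1->2]=2 ship[0->1]=2 prod=2 -> [3 7 6 9]
Step 6: demand=3,sold=3 ship[2->3]=2 ship[1->2]=2 ship[0->1]=2 prod=2 -> [3 7 6 8]
Step 7: demand=3,sold=3 ship[2->3]=2 ship[1->2]=2 ship[0->1]=2 prod=2 -> [3 7 6 7]
Step 8: demand=3,sold=3 ship[2->3]=2 ship[1->2]=2 ship[0->1]=2 prod=2 -> [3 7 6 6]
Step 9: demand=3,sold=3 ship[2->3]=2 ship[1->2]=2 ship[0->1]=2 prod=2 -> [3 7 6 5]
Step 10: demand=3,sold=3 ship[2->3]=2 ship[1->2]=2 ship[0->1]=2 prod=2 -> [3 7 6 4]
Step 11: demand=3,sold=3 ship[2->3]=2 ship[1->2]=2 ship[0->1]=2 prod=2 -> [3 7 6 3]
Step 12: demand=3,sold=3 ship[2->3]=2 ship[1->2]=2 ship[0->1]=2 prod=2 -> [3 7 6 2]
No stockout in 12 steps

-1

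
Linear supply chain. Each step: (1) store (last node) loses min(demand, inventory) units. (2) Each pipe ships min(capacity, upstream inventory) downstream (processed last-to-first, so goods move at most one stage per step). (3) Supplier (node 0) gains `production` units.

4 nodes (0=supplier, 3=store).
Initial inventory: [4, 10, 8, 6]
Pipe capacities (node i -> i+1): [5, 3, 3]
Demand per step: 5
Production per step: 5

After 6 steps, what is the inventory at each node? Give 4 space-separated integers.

Step 1: demand=5,sold=5 ship[2->3]=3 ship[1->2]=3 ship[0->1]=4 prod=5 -> inv=[5 11 8 4]
Step 2: demand=5,sold=4 ship[2->3]=3 ship[1->2]=3 ship[0->1]=5 prod=5 -> inv=[5 13 8 3]
Step 3: demand=5,sold=3 ship[2->3]=3 ship[1->2]=3 ship[0->1]=5 prod=5 -> inv=[5 15 8 3]
Step 4: demand=5,sold=3 ship[2->3]=3 ship[1->2]=3 ship[0->1]=5 prod=5 -> inv=[5 17 8 3]
Step 5: demand=5,sold=3 ship[2->3]=3 ship[1->2]=3 ship[0->1]=5 prod=5 -> inv=[5 19 8 3]
Step 6: demand=5,sold=3 ship[2->3]=3 ship[1->2]=3 ship[0->1]=5 prod=5 -> inv=[5 21 8 3]

5 21 8 3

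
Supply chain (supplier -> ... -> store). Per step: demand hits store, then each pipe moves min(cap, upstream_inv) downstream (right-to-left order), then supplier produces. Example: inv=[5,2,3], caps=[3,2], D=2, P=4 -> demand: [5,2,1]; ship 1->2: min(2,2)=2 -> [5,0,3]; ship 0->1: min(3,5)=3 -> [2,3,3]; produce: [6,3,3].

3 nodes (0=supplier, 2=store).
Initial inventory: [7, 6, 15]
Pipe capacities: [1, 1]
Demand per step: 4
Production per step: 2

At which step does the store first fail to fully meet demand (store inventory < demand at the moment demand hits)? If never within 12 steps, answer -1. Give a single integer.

Step 1: demand=4,sold=4 ship[1->2]=1 ship[0->1]=1 prod=2 -> [8 6 12]
Step 2: demand=4,sold=4 ship[1->2]=1 ship[0->1]=1 prod=2 -> [9 6 9]
Step 3: demand=4,sold=4 ship[1->2]=1 ship[0->1]=1 prod=2 -> [10 6 6]
Step 4: demand=4,sold=4 ship[1->2]=1 ship[0->1]=1 prod=2 -> [11 6 3]
Step 5: demand=4,sold=3 ship[1->2]=1 ship[0->1]=1 prod=2 -> [12 6 1]
Step 6: demand=4,sold=1 ship[1->2]=1 ship[0->1]=1 prod=2 -> [13 6 1]
Step 7: demand=4,sold=1 ship[1->2]=1 ship[0->1]=1 prod=2 -> [14 6 1]
Step 8: demand=4,sold=1 ship[1->2]=1 ship[0->1]=1 prod=2 -> [15 6 1]
Step 9: demand=4,sold=1 ship[1->2]=1 ship[0->1]=1 prod=2 -> [16 6 1]
Step 10: demand=4,sold=1 ship[1->2]=1 ship[0->1]=1 prod=2 -> [17 6 1]
Step 11: demand=4,sold=1 ship[1->2]=1 ship[0->1]=1 prod=2 -> [18 6 1]
Step 12: demand=4,sold=1 ship[1->2]=1 ship[0->1]=1 prod=2 -> [19 6 1]
First stockout at step 5

5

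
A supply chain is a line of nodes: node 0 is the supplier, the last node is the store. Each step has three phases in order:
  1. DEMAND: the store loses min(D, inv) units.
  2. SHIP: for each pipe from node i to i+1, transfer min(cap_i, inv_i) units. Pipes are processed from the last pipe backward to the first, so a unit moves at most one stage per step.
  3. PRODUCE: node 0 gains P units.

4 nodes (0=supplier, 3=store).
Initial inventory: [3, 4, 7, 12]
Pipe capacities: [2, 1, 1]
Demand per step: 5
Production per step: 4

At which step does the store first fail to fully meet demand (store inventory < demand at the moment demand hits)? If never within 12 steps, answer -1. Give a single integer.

Step 1: demand=5,sold=5 ship[2->3]=1 ship[1->2]=1 ship[0->1]=2 prod=4 -> [5 5 7 8]
Step 2: demand=5,sold=5 ship[2->3]=1 ship[1->2]=1 ship[0->1]=2 prod=4 -> [7 6 7 4]
Step 3: demand=5,sold=4 ship[2->3]=1 ship[1->2]=1 ship[0->1]=2 prod=4 -> [9 7 7 1]
Step 4: demand=5,sold=1 ship[2->3]=1 ship[1->2]=1 ship[0->1]=2 prod=4 -> [11 8 7 1]
Step 5: demand=5,sold=1 ship[2->3]=1 ship[1->2]=1 ship[0->1]=2 prod=4 -> [13 9 7 1]
Step 6: demand=5,sold=1 ship[2->3]=1 ship[1->2]=1 ship[0->1]=2 prod=4 -> [15 10 7 1]
Step 7: demand=5,sold=1 ship[2->3]=1 ship[1->2]=1 ship[0->1]=2 prod=4 -> [17 11 7 1]
Step 8: demand=5,sold=1 ship[2->3]=1 ship[1->2]=1 ship[0->1]=2 prod=4 -> [19 12 7 1]
Step 9: demand=5,sold=1 ship[2->3]=1 ship[1->2]=1 ship[0->1]=2 prod=4 -> [21 13 7 1]
Step 10: demand=5,sold=1 ship[2->3]=1 ship[1->2]=1 ship[0->1]=2 prod=4 -> [23 14 7 1]
Step 11: demand=5,sold=1 ship[2->3]=1 ship[1->2]=1 ship[0->1]=2 prod=4 -> [25 15 7 1]
Step 12: demand=5,sold=1 ship[2->3]=1 ship[1->2]=1 ship[0->1]=2 prod=4 -> [27 16 7 1]
First stockout at step 3

3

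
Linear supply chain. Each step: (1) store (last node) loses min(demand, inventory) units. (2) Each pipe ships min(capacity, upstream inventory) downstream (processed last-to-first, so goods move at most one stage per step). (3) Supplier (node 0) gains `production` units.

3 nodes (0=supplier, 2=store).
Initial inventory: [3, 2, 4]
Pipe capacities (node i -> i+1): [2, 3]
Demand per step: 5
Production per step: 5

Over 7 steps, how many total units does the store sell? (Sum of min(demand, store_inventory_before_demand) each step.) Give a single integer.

Step 1: sold=4 (running total=4) -> [6 2 2]
Step 2: sold=2 (running total=6) -> [9 2 2]
Step 3: sold=2 (running total=8) -> [12 2 2]
Step 4: sold=2 (running total=10) -> [15 2 2]
Step 5: sold=2 (running total=12) -> [18 2 2]
Step 6: sold=2 (running total=14) -> [21 2 2]
Step 7: sold=2 (running total=16) -> [24 2 2]

Answer: 16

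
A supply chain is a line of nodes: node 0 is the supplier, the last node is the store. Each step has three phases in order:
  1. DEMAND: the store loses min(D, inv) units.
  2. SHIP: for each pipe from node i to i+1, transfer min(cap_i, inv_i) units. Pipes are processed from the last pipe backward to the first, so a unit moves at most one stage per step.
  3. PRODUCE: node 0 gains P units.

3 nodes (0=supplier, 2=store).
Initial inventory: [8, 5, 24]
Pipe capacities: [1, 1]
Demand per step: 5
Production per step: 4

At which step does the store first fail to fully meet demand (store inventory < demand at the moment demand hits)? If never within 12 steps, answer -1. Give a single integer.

Step 1: demand=5,sold=5 ship[1->2]=1 ship[0->1]=1 prod=4 -> [11 5 20]
Step 2: demand=5,sold=5 ship[1->2]=1 ship[0->1]=1 prod=4 -> [14 5 16]
Step 3: demand=5,sold=5 ship[1->2]=1 ship[0->1]=1 prod=4 -> [17 5 12]
Step 4: demand=5,sold=5 ship[1->2]=1 ship[0->1]=1 prod=4 -> [20 5 8]
Step 5: demand=5,sold=5 ship[1->2]=1 ship[0->1]=1 prod=4 -> [23 5 4]
Step 6: demand=5,sold=4 ship[1->2]=1 ship[0->1]=1 prod=4 -> [26 5 1]
Step 7: demand=5,sold=1 ship[1->2]=1 ship[0->1]=1 prod=4 -> [29 5 1]
Step 8: demand=5,sold=1 ship[1->2]=1 ship[0->1]=1 prod=4 -> [32 5 1]
Step 9: demand=5,sold=1 ship[1->2]=1 ship[0->1]=1 prod=4 -> [35 5 1]
Step 10: demand=5,sold=1 ship[1->2]=1 ship[0->1]=1 prod=4 -> [38 5 1]
Step 11: demand=5,sold=1 ship[1->2]=1 ship[0->1]=1 prod=4 -> [41 5 1]
Step 12: demand=5,sold=1 ship[1->2]=1 ship[0->1]=1 prod=4 -> [44 5 1]
First stockout at step 6

6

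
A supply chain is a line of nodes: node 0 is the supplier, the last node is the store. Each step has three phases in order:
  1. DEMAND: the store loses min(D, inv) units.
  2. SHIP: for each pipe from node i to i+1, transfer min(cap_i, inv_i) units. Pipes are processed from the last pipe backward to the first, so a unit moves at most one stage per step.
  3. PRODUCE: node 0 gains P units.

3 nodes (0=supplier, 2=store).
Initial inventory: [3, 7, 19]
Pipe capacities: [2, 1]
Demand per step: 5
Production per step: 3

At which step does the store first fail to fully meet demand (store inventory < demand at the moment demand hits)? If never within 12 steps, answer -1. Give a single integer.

Step 1: demand=5,sold=5 ship[1->2]=1 ship[0->1]=2 prod=3 -> [4 8 15]
Step 2: demand=5,sold=5 ship[1->2]=1 ship[0->1]=2 prod=3 -> [5 9 11]
Step 3: demand=5,sold=5 ship[1->2]=1 ship[0->1]=2 prod=3 -> [6 10 7]
Step 4: demand=5,sold=5 ship[1->2]=1 ship[0->1]=2 prod=3 -> [7 11 3]
Step 5: demand=5,sold=3 ship[1->2]=1 ship[0->1]=2 prod=3 -> [8 12 1]
Step 6: demand=5,sold=1 ship[1->2]=1 ship[0->1]=2 prod=3 -> [9 13 1]
Step 7: demand=5,sold=1 ship[1->2]=1 ship[0->1]=2 prod=3 -> [10 14 1]
Step 8: demand=5,sold=1 ship[1->2]=1 ship[0->1]=2 prod=3 -> [11 15 1]
Step 9: demand=5,sold=1 ship[1->2]=1 ship[0->1]=2 prod=3 -> [12 16 1]
Step 10: demand=5,sold=1 ship[1->2]=1 ship[0->1]=2 prod=3 -> [13 17 1]
Step 11: demand=5,sold=1 ship[1->2]=1 ship[0->1]=2 prod=3 -> [14 18 1]
Step 12: demand=5,sold=1 ship[1->2]=1 ship[0->1]=2 prod=3 -> [15 19 1]
First stockout at step 5

5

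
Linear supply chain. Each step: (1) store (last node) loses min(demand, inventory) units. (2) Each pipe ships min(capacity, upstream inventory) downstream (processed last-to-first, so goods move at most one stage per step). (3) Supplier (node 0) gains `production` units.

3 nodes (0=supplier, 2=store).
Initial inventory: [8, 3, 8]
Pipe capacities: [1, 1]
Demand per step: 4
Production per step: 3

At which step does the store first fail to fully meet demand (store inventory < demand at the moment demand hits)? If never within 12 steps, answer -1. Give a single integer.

Step 1: demand=4,sold=4 ship[1->2]=1 ship[0->1]=1 prod=3 -> [10 3 5]
Step 2: demand=4,sold=4 ship[1->2]=1 ship[0->1]=1 prod=3 -> [12 3 2]
Step 3: demand=4,sold=2 ship[1->2]=1 ship[0->1]=1 prod=3 -> [14 3 1]
Step 4: demand=4,sold=1 ship[1->2]=1 ship[0->1]=1 prod=3 -> [16 3 1]
Step 5: demand=4,sold=1 ship[1->2]=1 ship[0->1]=1 prod=3 -> [18 3 1]
Step 6: demand=4,sold=1 ship[1->2]=1 ship[0->1]=1 prod=3 -> [20 3 1]
Step 7: demand=4,sold=1 ship[1->2]=1 ship[0->1]=1 prod=3 -> [22 3 1]
Step 8: demand=4,sold=1 ship[1->2]=1 ship[0->1]=1 prod=3 -> [24 3 1]
Step 9: demand=4,sold=1 ship[1->2]=1 ship[0->1]=1 prod=3 -> [26 3 1]
Step 10: demand=4,sold=1 ship[1->2]=1 ship[0->1]=1 prod=3 -> [28 3 1]
Step 11: demand=4,sold=1 ship[1->2]=1 ship[0->1]=1 prod=3 -> [30 3 1]
Step 12: demand=4,sold=1 ship[1->2]=1 ship[0->1]=1 prod=3 -> [32 3 1]
First stockout at step 3

3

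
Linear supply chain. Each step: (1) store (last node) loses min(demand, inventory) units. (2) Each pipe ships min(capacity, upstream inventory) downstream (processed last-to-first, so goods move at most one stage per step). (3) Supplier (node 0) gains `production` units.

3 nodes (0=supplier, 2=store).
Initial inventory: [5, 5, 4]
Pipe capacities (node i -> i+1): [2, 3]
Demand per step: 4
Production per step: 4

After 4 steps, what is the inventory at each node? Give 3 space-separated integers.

Step 1: demand=4,sold=4 ship[1->2]=3 ship[0->1]=2 prod=4 -> inv=[7 4 3]
Step 2: demand=4,sold=3 ship[1->2]=3 ship[0->1]=2 prod=4 -> inv=[9 3 3]
Step 3: demand=4,sold=3 ship[1->2]=3 ship[0->1]=2 prod=4 -> inv=[11 2 3]
Step 4: demand=4,sold=3 ship[1->2]=2 ship[0->1]=2 prod=4 -> inv=[13 2 2]

13 2 2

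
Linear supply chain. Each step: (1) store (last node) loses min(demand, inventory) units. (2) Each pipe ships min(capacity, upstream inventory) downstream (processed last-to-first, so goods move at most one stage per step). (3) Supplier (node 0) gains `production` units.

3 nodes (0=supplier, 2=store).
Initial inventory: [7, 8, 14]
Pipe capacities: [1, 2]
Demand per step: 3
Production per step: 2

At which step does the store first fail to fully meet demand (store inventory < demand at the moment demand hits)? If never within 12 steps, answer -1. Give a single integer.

Step 1: demand=3,sold=3 ship[1->2]=2 ship[0->1]=1 prod=2 -> [8 7 13]
Step 2: demand=3,sold=3 ship[1->2]=2 ship[0->1]=1 prod=2 -> [9 6 12]
Step 3: demand=3,sold=3 ship[1->2]=2 ship[0->1]=1 prod=2 -> [10 5 11]
Step 4: demand=3,sold=3 ship[1->2]=2 ship[0->1]=1 prod=2 -> [11 4 10]
Step 5: demand=3,sold=3 ship[1->2]=2 ship[0->1]=1 prod=2 -> [12 3 9]
Step 6: demand=3,sold=3 ship[1->2]=2 ship[0->1]=1 prod=2 -> [13 2 8]
Step 7: demand=3,sold=3 ship[1->2]=2 ship[0->1]=1 prod=2 -> [14 1 7]
Step 8: demand=3,sold=3 ship[1->2]=1 ship[0->1]=1 prod=2 -> [15 1 5]
Step 9: demand=3,sold=3 ship[1->2]=1 ship[0->1]=1 prod=2 -> [16 1 3]
Step 10: demand=3,sold=3 ship[1->2]=1 ship[0->1]=1 prod=2 -> [17 1 1]
Step 11: demand=3,sold=1 ship[1->2]=1 ship[0->1]=1 prod=2 -> [18 1 1]
Step 12: demand=3,sold=1 ship[1->2]=1 ship[0->1]=1 prod=2 -> [19 1 1]
First stockout at step 11

11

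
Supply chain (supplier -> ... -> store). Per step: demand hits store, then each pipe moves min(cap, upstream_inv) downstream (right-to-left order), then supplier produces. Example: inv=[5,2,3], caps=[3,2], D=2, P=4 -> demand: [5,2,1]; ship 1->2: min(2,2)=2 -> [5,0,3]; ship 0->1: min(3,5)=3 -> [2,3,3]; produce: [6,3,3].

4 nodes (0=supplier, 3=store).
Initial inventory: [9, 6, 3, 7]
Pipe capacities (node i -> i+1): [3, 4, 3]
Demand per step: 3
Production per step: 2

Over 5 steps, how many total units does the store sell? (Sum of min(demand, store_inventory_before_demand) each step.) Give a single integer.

Answer: 15

Derivation:
Step 1: sold=3 (running total=3) -> [8 5 4 7]
Step 2: sold=3 (running total=6) -> [7 4 5 7]
Step 3: sold=3 (running total=9) -> [6 3 6 7]
Step 4: sold=3 (running total=12) -> [5 3 6 7]
Step 5: sold=3 (running total=15) -> [4 3 6 7]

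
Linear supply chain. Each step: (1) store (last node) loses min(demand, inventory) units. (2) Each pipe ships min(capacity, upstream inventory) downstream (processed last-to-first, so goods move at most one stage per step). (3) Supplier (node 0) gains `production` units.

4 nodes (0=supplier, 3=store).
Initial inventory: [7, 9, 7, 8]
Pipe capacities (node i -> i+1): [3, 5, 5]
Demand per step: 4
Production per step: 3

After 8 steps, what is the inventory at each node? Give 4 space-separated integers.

Step 1: demand=4,sold=4 ship[2->3]=5 ship[1->2]=5 ship[0->1]=3 prod=3 -> inv=[7 7 7 9]
Step 2: demand=4,sold=4 ship[2->3]=5 ship[1->2]=5 ship[0->1]=3 prod=3 -> inv=[7 5 7 10]
Step 3: demand=4,sold=4 ship[2->3]=5 ship[1->2]=5 ship[0->1]=3 prod=3 -> inv=[7 3 7 11]
Step 4: demand=4,sold=4 ship[2->3]=5 ship[1->2]=3 ship[0->1]=3 prod=3 -> inv=[7 3 5 12]
Step 5: demand=4,sold=4 ship[2->3]=5 ship[1->2]=3 ship[0->1]=3 prod=3 -> inv=[7 3 3 13]
Step 6: demand=4,sold=4 ship[2->3]=3 ship[1->2]=3 ship[0->1]=3 prod=3 -> inv=[7 3 3 12]
Step 7: demand=4,sold=4 ship[2->3]=3 ship[1->2]=3 ship[0->1]=3 prod=3 -> inv=[7 3 3 11]
Step 8: demand=4,sold=4 ship[2->3]=3 ship[1->2]=3 ship[0->1]=3 prod=3 -> inv=[7 3 3 10]

7 3 3 10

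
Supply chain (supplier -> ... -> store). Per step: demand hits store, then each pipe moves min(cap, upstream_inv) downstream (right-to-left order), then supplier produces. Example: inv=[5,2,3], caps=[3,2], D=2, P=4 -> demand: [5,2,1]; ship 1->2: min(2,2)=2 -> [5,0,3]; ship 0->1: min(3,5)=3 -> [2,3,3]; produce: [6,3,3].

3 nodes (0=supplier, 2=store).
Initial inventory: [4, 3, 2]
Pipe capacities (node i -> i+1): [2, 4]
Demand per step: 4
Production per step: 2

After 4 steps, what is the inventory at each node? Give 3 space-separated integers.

Step 1: demand=4,sold=2 ship[1->2]=3 ship[0->1]=2 prod=2 -> inv=[4 2 3]
Step 2: demand=4,sold=3 ship[1->2]=2 ship[0->1]=2 prod=2 -> inv=[4 2 2]
Step 3: demand=4,sold=2 ship[1->2]=2 ship[0->1]=2 prod=2 -> inv=[4 2 2]
Step 4: demand=4,sold=2 ship[1->2]=2 ship[0->1]=2 prod=2 -> inv=[4 2 2]

4 2 2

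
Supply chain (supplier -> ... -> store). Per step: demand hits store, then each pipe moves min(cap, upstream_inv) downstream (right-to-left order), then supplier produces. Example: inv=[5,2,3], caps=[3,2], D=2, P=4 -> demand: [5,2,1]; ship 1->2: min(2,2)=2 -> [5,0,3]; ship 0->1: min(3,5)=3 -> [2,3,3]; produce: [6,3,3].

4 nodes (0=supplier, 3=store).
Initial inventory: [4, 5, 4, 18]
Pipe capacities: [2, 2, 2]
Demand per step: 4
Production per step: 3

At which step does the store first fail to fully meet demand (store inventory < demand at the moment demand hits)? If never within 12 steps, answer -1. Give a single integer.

Step 1: demand=4,sold=4 ship[2->3]=2 ship[1->2]=2 ship[0->1]=2 prod=3 -> [5 5 4 16]
Step 2: demand=4,sold=4 ship[2->3]=2 ship[1->2]=2 ship[0->1]=2 prod=3 -> [6 5 4 14]
Step 3: demand=4,sold=4 ship[2->3]=2 ship[1->2]=2 ship[0->1]=2 prod=3 -> [7 5 4 12]
Step 4: demand=4,sold=4 ship[2->3]=2 ship[1->2]=2 ship[0->1]=2 prod=3 -> [8 5 4 10]
Step 5: demand=4,sold=4 ship[2->3]=2 ship[1->2]=2 ship[0->1]=2 prod=3 -> [9 5 4 8]
Step 6: demand=4,sold=4 ship[2->3]=2 ship[1->2]=2 ship[0->1]=2 prod=3 -> [10 5 4 6]
Step 7: demand=4,sold=4 ship[2->3]=2 ship[1->2]=2 ship[0->1]=2 prod=3 -> [11 5 4 4]
Step 8: demand=4,sold=4 ship[2->3]=2 ship[1->2]=2 ship[0->1]=2 prod=3 -> [12 5 4 2]
Step 9: demand=4,sold=2 ship[2->3]=2 ship[1->2]=2 ship[0->1]=2 prod=3 -> [13 5 4 2]
Step 10: demand=4,sold=2 ship[2->3]=2 ship[1->2]=2 ship[0->1]=2 prod=3 -> [14 5 4 2]
Step 11: demand=4,sold=2 ship[2->3]=2 ship[1->2]=2 ship[0->1]=2 prod=3 -> [15 5 4 2]
Step 12: demand=4,sold=2 ship[2->3]=2 ship[1->2]=2 ship[0->1]=2 prod=3 -> [16 5 4 2]
First stockout at step 9

9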